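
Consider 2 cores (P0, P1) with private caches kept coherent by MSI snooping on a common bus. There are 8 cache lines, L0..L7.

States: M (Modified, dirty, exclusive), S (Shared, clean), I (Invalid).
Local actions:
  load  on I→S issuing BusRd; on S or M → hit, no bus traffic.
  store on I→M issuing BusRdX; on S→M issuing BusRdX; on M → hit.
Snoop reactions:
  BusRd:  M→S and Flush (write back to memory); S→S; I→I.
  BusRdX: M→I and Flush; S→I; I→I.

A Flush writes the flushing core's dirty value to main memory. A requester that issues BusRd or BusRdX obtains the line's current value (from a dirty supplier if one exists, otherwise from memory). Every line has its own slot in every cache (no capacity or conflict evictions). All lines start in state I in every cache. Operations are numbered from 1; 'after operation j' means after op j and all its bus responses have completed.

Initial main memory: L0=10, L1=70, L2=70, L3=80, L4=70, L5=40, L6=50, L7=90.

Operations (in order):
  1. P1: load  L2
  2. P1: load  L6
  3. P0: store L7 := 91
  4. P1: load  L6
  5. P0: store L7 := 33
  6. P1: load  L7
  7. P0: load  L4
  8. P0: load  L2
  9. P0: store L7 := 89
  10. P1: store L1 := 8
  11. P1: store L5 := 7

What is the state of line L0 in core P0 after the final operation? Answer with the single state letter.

step 1: P1: load  L2  ⟶  IS  (L2)  txn=BusRd  M[L2]=70
step 2: P1: load  L6  ⟶  IS  (L6)  txn=BusRd  M[L6]=50
step 3: P0: store L7 := 91  ⟶  MI  (L7)  txn=BusRdX  M[L7]=90
step 4: P1: load  L6  ⟶  IS  (L6)  txn=∅  M[L6]=50
step 5: P0: store L7 := 33  ⟶  MI  (L7)  txn=∅  M[L7]=90
step 6: P1: load  L7  ⟶  SS  (L7)  txn=BusRd+Flush  M[L7]=33
step 7: P0: load  L4  ⟶  SI  (L4)  txn=BusRd  M[L4]=70
step 8: P0: load  L2  ⟶  SS  (L2)  txn=BusRd  M[L2]=70
step 9: P0: store L7 := 89  ⟶  MI  (L7)  txn=BusRdX  M[L7]=33
step 10: P1: store L1 := 8  ⟶  IM  (L1)  txn=BusRdX  M[L1]=70
step 11: P1: store L5 := 7  ⟶  IM  (L5)  txn=BusRdX  M[L5]=40

state = I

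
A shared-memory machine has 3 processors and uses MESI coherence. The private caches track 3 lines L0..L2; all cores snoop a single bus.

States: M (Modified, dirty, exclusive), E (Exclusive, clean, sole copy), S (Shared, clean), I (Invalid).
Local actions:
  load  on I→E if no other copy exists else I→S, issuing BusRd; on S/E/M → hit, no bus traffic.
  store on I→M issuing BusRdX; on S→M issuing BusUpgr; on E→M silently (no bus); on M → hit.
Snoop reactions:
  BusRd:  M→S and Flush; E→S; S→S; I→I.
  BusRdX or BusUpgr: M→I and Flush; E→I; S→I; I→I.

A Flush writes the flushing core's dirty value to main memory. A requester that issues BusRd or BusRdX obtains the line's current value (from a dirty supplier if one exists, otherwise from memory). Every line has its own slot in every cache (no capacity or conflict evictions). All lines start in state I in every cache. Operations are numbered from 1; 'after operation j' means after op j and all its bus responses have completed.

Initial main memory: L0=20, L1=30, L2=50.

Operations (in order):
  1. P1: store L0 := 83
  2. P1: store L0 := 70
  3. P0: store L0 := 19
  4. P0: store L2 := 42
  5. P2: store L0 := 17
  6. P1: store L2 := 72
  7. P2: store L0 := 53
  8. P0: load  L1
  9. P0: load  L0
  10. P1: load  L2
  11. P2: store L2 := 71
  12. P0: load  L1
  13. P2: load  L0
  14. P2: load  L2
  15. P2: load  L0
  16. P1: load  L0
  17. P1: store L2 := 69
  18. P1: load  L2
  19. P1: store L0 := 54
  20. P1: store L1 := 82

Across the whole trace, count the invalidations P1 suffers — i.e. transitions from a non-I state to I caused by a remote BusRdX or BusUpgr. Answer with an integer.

step 1: P1: store L0 := 83  ⟶  IMI  (L0)  txn=BusRdX  M[L0]=20
step 2: P1: store L0 := 70  ⟶  IMI  (L0)  txn=∅  M[L0]=20
step 3: P0: store L0 := 19  ⟶  MII  (L0)  txn=BusRdX+Flush  M[L0]=70
step 4: P0: store L2 := 42  ⟶  MII  (L2)  txn=BusRdX  M[L2]=50
step 5: P2: store L0 := 17  ⟶  IIM  (L0)  txn=BusRdX+Flush  M[L0]=19
step 6: P1: store L2 := 72  ⟶  IMI  (L2)  txn=BusRdX+Flush  M[L2]=42
step 7: P2: store L0 := 53  ⟶  IIM  (L0)  txn=∅  M[L0]=19
step 8: P0: load  L1  ⟶  EII  (L1)  txn=BusRd  M[L1]=30
step 9: P0: load  L0  ⟶  SIS  (L0)  txn=BusRd+Flush  M[L0]=53
step 10: P1: load  L2  ⟶  IMI  (L2)  txn=∅  M[L2]=42
step 11: P2: store L2 := 71  ⟶  IIM  (L2)  txn=BusRdX+Flush  M[L2]=72
step 12: P0: load  L1  ⟶  EII  (L1)  txn=∅  M[L1]=30
step 13: P2: load  L0  ⟶  SIS  (L0)  txn=∅  M[L0]=53
step 14: P2: load  L2  ⟶  IIM  (L2)  txn=∅  M[L2]=72
step 15: P2: load  L0  ⟶  SIS  (L0)  txn=∅  M[L0]=53
step 16: P1: load  L0  ⟶  SSS  (L0)  txn=BusRd  M[L0]=53
step 17: P1: store L2 := 69  ⟶  IMI  (L2)  txn=BusRdX+Flush  M[L2]=71
step 18: P1: load  L2  ⟶  IMI  (L2)  txn=∅  M[L2]=71
step 19: P1: store L0 := 54  ⟶  IMI  (L0)  txn=BusUpgr  M[L0]=53
step 20: P1: store L1 := 82  ⟶  IMI  (L1)  txn=BusRdX  M[L1]=30

invalidations = 2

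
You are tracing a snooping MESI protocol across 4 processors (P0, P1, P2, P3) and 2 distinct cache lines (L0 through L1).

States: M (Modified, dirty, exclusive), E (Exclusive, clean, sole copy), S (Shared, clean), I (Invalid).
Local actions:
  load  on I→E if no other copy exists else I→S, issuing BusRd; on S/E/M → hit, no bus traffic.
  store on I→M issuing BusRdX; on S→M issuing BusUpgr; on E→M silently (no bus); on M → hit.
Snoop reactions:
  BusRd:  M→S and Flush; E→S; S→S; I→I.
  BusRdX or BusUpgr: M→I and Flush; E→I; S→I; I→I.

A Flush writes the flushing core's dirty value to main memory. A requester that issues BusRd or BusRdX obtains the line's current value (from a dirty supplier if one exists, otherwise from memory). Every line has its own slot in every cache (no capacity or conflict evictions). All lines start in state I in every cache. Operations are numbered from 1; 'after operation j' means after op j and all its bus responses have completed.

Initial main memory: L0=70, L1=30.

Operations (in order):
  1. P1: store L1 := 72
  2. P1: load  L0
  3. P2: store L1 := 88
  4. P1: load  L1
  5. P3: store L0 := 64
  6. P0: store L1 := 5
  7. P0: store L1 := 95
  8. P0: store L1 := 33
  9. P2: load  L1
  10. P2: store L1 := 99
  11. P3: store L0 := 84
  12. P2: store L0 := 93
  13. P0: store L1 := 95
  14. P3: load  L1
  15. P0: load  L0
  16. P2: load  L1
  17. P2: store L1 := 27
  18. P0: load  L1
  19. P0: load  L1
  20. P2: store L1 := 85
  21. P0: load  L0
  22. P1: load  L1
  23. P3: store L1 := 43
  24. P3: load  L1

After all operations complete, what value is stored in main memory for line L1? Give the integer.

step 1: P1: store L1 := 72  ⟶  IMII  (L1)  txn=BusRdX  M[L1]=30
step 2: P1: load  L0  ⟶  IEII  (L0)  txn=BusRd  M[L0]=70
step 3: P2: store L1 := 88  ⟶  IIMI  (L1)  txn=BusRdX+Flush  M[L1]=72
step 4: P1: load  L1  ⟶  ISSI  (L1)  txn=BusRd+Flush  M[L1]=88
step 5: P3: store L0 := 64  ⟶  IIIM  (L0)  txn=BusRdX  M[L0]=70
step 6: P0: store L1 := 5  ⟶  MIII  (L1)  txn=BusRdX  M[L1]=88
step 7: P0: store L1 := 95  ⟶  MIII  (L1)  txn=∅  M[L1]=88
step 8: P0: store L1 := 33  ⟶  MIII  (L1)  txn=∅  M[L1]=88
step 9: P2: load  L1  ⟶  SISI  (L1)  txn=BusRd+Flush  M[L1]=33
step 10: P2: store L1 := 99  ⟶  IIMI  (L1)  txn=BusUpgr  M[L1]=33
step 11: P3: store L0 := 84  ⟶  IIIM  (L0)  txn=∅  M[L0]=70
step 12: P2: store L0 := 93  ⟶  IIMI  (L0)  txn=BusRdX+Flush  M[L0]=84
step 13: P0: store L1 := 95  ⟶  MIII  (L1)  txn=BusRdX+Flush  M[L1]=99
step 14: P3: load  L1  ⟶  SIIS  (L1)  txn=BusRd+Flush  M[L1]=95
step 15: P0: load  L0  ⟶  SISI  (L0)  txn=BusRd+Flush  M[L0]=93
step 16: P2: load  L1  ⟶  SISS  (L1)  txn=BusRd  M[L1]=95
step 17: P2: store L1 := 27  ⟶  IIMI  (L1)  txn=BusUpgr  M[L1]=95
step 18: P0: load  L1  ⟶  SISI  (L1)  txn=BusRd+Flush  M[L1]=27
step 19: P0: load  L1  ⟶  SISI  (L1)  txn=∅  M[L1]=27
step 20: P2: store L1 := 85  ⟶  IIMI  (L1)  txn=BusUpgr  M[L1]=27
step 21: P0: load  L0  ⟶  SISI  (L0)  txn=∅  M[L0]=93
step 22: P1: load  L1  ⟶  ISSI  (L1)  txn=BusRd+Flush  M[L1]=85
step 23: P3: store L1 := 43  ⟶  IIIM  (L1)  txn=BusRdX  M[L1]=85
step 24: P3: load  L1  ⟶  IIIM  (L1)  txn=∅  M[L1]=85

memory[L1] = 85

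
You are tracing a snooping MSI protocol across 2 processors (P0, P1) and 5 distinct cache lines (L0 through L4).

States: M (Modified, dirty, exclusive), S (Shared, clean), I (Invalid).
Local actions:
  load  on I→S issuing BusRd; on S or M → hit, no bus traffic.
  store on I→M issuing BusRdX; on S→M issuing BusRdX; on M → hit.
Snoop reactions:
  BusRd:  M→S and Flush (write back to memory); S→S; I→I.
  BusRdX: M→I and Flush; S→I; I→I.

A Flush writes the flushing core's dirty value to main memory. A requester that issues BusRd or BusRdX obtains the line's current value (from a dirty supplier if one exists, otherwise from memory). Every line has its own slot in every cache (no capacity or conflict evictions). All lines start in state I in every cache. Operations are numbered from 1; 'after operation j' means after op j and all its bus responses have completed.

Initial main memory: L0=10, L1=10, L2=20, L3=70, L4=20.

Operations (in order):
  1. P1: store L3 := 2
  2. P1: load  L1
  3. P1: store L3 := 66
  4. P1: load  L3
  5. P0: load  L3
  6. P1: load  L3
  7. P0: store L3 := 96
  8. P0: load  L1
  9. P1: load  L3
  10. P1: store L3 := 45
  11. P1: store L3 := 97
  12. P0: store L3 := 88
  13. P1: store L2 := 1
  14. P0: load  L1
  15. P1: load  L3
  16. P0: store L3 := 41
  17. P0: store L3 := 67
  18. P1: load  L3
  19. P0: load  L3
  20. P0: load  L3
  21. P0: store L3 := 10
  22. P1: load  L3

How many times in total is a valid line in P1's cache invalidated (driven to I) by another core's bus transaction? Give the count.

invalidations = 4

step 1: P1: store L3 := 2  ⟶  IM  (L3)  txn=BusRdX  M[L3]=70
step 2: P1: load  L1  ⟶  IS  (L1)  txn=BusRd  M[L1]=10
step 3: P1: store L3 := 66  ⟶  IM  (L3)  txn=∅  M[L3]=70
step 4: P1: load  L3  ⟶  IM  (L3)  txn=∅  M[L3]=70
step 5: P0: load  L3  ⟶  SS  (L3)  txn=BusRd+Flush  M[L3]=66
step 6: P1: load  L3  ⟶  SS  (L3)  txn=∅  M[L3]=66
step 7: P0: store L3 := 96  ⟶  MI  (L3)  txn=BusRdX  M[L3]=66
step 8: P0: load  L1  ⟶  SS  (L1)  txn=BusRd  M[L1]=10
step 9: P1: load  L3  ⟶  SS  (L3)  txn=BusRd+Flush  M[L3]=96
step 10: P1: store L3 := 45  ⟶  IM  (L3)  txn=BusRdX  M[L3]=96
step 11: P1: store L3 := 97  ⟶  IM  (L3)  txn=∅  M[L3]=96
step 12: P0: store L3 := 88  ⟶  MI  (L3)  txn=BusRdX+Flush  M[L3]=97
step 13: P1: store L2 := 1  ⟶  IM  (L2)  txn=BusRdX  M[L2]=20
step 14: P0: load  L1  ⟶  SS  (L1)  txn=∅  M[L1]=10
step 15: P1: load  L3  ⟶  SS  (L3)  txn=BusRd+Flush  M[L3]=88
step 16: P0: store L3 := 41  ⟶  MI  (L3)  txn=BusRdX  M[L3]=88
step 17: P0: store L3 := 67  ⟶  MI  (L3)  txn=∅  M[L3]=88
step 18: P1: load  L3  ⟶  SS  (L3)  txn=BusRd+Flush  M[L3]=67
step 19: P0: load  L3  ⟶  SS  (L3)  txn=∅  M[L3]=67
step 20: P0: load  L3  ⟶  SS  (L3)  txn=∅  M[L3]=67
step 21: P0: store L3 := 10  ⟶  MI  (L3)  txn=BusRdX  M[L3]=67
step 22: P1: load  L3  ⟶  SS  (L3)  txn=BusRd+Flush  M[L3]=10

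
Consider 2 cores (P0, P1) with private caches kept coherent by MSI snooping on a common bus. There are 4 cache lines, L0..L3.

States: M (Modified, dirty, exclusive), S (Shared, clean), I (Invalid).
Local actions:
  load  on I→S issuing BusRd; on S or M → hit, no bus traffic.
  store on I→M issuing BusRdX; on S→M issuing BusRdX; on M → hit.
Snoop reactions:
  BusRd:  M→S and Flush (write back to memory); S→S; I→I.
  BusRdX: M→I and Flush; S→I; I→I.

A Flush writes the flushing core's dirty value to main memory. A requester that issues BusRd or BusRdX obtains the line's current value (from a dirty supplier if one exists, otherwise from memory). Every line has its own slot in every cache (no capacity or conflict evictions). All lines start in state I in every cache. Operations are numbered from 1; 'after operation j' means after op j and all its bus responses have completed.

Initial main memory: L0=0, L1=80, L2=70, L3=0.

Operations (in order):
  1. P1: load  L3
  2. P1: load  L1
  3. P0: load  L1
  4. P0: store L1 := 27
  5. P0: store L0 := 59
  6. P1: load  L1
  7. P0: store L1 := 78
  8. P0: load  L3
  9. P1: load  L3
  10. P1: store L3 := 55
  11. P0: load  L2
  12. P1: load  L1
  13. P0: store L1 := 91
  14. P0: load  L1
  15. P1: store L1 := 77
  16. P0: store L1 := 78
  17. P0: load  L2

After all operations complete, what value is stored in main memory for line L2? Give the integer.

memory[L2] = 70

1. P1: load  L3  bus=[BusRd]  L3: P0=I P1=S  mem[L3]=0
2. P1: load  L1  bus=[BusRd]  L1: P0=I P1=S  mem[L1]=80
3. P0: load  L1  bus=[BusRd]  L1: P0=S P1=S  mem[L1]=80
4. P0: store L1 := 27  bus=[BusRdX]  L1: P0=M P1=I  mem[L1]=80
5. P0: store L0 := 59  bus=[BusRdX]  L0: P0=M P1=I  mem[L0]=0
6. P1: load  L1  bus=[BusRd,Flush]  L1: P0=S P1=S  mem[L1]=27
7. P0: store L1 := 78  bus=[BusRdX]  L1: P0=M P1=I  mem[L1]=27
8. P0: load  L3  bus=[BusRd]  L3: P0=S P1=S  mem[L3]=0
9. P1: load  L3  bus=[-]  L3: P0=S P1=S  mem[L3]=0
10. P1: store L3 := 55  bus=[BusRdX]  L3: P0=I P1=M  mem[L3]=0
11. P0: load  L2  bus=[BusRd]  L2: P0=S P1=I  mem[L2]=70
12. P1: load  L1  bus=[BusRd,Flush]  L1: P0=S P1=S  mem[L1]=78
13. P0: store L1 := 91  bus=[BusRdX]  L1: P0=M P1=I  mem[L1]=78
14. P0: load  L1  bus=[-]  L1: P0=M P1=I  mem[L1]=78
15. P1: store L1 := 77  bus=[BusRdX,Flush]  L1: P0=I P1=M  mem[L1]=91
16. P0: store L1 := 78  bus=[BusRdX,Flush]  L1: P0=M P1=I  mem[L1]=77
17. P0: load  L2  bus=[-]  L2: P0=S P1=I  mem[L2]=70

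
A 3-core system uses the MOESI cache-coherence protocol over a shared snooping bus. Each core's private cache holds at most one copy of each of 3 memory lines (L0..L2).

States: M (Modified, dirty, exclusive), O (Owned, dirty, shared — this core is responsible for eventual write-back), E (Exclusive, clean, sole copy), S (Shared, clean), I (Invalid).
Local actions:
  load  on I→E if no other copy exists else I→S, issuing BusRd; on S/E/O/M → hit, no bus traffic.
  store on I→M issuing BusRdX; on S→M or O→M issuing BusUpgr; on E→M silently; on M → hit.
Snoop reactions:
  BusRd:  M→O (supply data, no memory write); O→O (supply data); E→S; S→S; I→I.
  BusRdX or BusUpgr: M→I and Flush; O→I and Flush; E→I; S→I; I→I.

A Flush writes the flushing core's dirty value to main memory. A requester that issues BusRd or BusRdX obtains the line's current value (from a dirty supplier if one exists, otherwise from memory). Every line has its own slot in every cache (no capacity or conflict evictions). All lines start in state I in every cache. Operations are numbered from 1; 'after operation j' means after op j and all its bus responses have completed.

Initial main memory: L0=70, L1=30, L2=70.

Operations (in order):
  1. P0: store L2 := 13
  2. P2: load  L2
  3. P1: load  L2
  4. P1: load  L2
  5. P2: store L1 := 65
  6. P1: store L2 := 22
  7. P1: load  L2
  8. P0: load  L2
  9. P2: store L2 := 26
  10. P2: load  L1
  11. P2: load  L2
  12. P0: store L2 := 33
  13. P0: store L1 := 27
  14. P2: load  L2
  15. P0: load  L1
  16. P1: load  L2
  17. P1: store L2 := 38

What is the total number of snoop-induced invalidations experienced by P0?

  op1 P0: store L2 := 13 → M/I/I on L2; bus BusRdX; mem=70
  op2 P2: load  L2 → O/I/S on L2; bus BusRd; mem=70
  op3 P1: load  L2 → O/S/S on L2; bus BusRd; mem=70
  op4 P1: load  L2 → O/S/S on L2; bus (none); mem=70
  op5 P2: store L1 := 65 → I/I/M on L1; bus BusRdX; mem=30
  op6 P1: store L2 := 22 → I/M/I on L2; bus BusUpgr Flush; mem=13
  op7 P1: load  L2 → I/M/I on L2; bus (none); mem=13
  op8 P0: load  L2 → S/O/I on L2; bus BusRd; mem=13
  op9 P2: store L2 := 26 → I/I/M on L2; bus BusRdX Flush; mem=22
  op10 P2: load  L1 → I/I/M on L1; bus (none); mem=30
  op11 P2: load  L2 → I/I/M on L2; bus (none); mem=22
  op12 P0: store L2 := 33 → M/I/I on L2; bus BusRdX Flush; mem=26
  op13 P0: store L1 := 27 → M/I/I on L1; bus BusRdX Flush; mem=65
  op14 P2: load  L2 → O/I/S on L2; bus BusRd; mem=26
  op15 P0: load  L1 → M/I/I on L1; bus (none); mem=65
  op16 P1: load  L2 → O/S/S on L2; bus BusRd; mem=26
  op17 P1: store L2 := 38 → I/M/I on L2; bus BusUpgr Flush; mem=33

invalidations = 3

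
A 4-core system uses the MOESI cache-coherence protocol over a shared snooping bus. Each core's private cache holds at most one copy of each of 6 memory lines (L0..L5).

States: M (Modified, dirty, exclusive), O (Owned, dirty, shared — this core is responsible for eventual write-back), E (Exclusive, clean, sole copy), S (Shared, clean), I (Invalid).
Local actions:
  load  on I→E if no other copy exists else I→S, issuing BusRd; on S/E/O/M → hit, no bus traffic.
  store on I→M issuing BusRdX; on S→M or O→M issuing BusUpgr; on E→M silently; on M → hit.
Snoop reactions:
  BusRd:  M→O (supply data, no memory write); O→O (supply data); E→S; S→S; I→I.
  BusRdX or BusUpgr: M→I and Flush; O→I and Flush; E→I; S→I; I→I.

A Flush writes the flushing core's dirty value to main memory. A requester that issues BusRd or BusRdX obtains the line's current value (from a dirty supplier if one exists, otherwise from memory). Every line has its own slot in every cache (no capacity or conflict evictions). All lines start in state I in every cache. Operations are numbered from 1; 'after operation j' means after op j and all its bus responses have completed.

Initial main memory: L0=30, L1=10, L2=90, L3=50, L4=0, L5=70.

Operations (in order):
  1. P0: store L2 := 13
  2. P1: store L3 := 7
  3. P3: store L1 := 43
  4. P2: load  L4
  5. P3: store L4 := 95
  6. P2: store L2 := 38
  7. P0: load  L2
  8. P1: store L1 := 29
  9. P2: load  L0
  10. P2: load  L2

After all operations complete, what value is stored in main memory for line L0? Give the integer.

1. P0: store L2 := 13  bus=[BusRdX]  L2: P0=M P1=I P2=I P3=I  mem[L2]=90
2. P1: store L3 := 7  bus=[BusRdX]  L3: P0=I P1=M P2=I P3=I  mem[L3]=50
3. P3: store L1 := 43  bus=[BusRdX]  L1: P0=I P1=I P2=I P3=M  mem[L1]=10
4. P2: load  L4  bus=[BusRd]  L4: P0=I P1=I P2=E P3=I  mem[L4]=0
5. P3: store L4 := 95  bus=[BusRdX]  L4: P0=I P1=I P2=I P3=M  mem[L4]=0
6. P2: store L2 := 38  bus=[BusRdX,Flush]  L2: P0=I P1=I P2=M P3=I  mem[L2]=13
7. P0: load  L2  bus=[BusRd]  L2: P0=S P1=I P2=O P3=I  mem[L2]=13
8. P1: store L1 := 29  bus=[BusRdX,Flush]  L1: P0=I P1=M P2=I P3=I  mem[L1]=43
9. P2: load  L0  bus=[BusRd]  L0: P0=I P1=I P2=E P3=I  mem[L0]=30
10. P2: load  L2  bus=[-]  L2: P0=S P1=I P2=O P3=I  mem[L2]=13

memory[L0] = 30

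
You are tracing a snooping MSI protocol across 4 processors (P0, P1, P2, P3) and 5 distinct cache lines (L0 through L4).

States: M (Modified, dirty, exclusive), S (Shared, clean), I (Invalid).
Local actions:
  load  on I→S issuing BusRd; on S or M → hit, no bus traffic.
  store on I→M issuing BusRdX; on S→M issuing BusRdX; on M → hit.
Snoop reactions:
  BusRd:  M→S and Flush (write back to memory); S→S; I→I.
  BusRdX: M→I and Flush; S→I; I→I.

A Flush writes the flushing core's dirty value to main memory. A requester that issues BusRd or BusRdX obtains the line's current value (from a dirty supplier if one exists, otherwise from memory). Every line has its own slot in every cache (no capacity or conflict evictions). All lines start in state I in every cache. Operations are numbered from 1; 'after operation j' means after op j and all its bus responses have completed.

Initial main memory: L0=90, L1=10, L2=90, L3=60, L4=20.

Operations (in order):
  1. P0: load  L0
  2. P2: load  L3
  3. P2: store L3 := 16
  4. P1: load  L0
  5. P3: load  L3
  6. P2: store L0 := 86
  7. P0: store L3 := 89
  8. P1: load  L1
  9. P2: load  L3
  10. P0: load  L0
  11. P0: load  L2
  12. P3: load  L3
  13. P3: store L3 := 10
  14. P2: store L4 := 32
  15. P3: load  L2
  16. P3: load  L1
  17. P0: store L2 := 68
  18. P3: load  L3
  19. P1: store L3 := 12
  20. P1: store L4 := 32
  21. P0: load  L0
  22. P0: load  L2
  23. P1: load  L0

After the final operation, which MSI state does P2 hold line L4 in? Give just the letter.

state = I

1. P0: load  L0  bus=[BusRd]  L0: P0=S P1=I P2=I P3=I  mem[L0]=90
2. P2: load  L3  bus=[BusRd]  L3: P0=I P1=I P2=S P3=I  mem[L3]=60
3. P2: store L3 := 16  bus=[BusRdX]  L3: P0=I P1=I P2=M P3=I  mem[L3]=60
4. P1: load  L0  bus=[BusRd]  L0: P0=S P1=S P2=I P3=I  mem[L0]=90
5. P3: load  L3  bus=[BusRd,Flush]  L3: P0=I P1=I P2=S P3=S  mem[L3]=16
6. P2: store L0 := 86  bus=[BusRdX]  L0: P0=I P1=I P2=M P3=I  mem[L0]=90
7. P0: store L3 := 89  bus=[BusRdX]  L3: P0=M P1=I P2=I P3=I  mem[L3]=16
8. P1: load  L1  bus=[BusRd]  L1: P0=I P1=S P2=I P3=I  mem[L1]=10
9. P2: load  L3  bus=[BusRd,Flush]  L3: P0=S P1=I P2=S P3=I  mem[L3]=89
10. P0: load  L0  bus=[BusRd,Flush]  L0: P0=S P1=I P2=S P3=I  mem[L0]=86
11. P0: load  L2  bus=[BusRd]  L2: P0=S P1=I P2=I P3=I  mem[L2]=90
12. P3: load  L3  bus=[BusRd]  L3: P0=S P1=I P2=S P3=S  mem[L3]=89
13. P3: store L3 := 10  bus=[BusRdX]  L3: P0=I P1=I P2=I P3=M  mem[L3]=89
14. P2: store L4 := 32  bus=[BusRdX]  L4: P0=I P1=I P2=M P3=I  mem[L4]=20
15. P3: load  L2  bus=[BusRd]  L2: P0=S P1=I P2=I P3=S  mem[L2]=90
16. P3: load  L1  bus=[BusRd]  L1: P0=I P1=S P2=I P3=S  mem[L1]=10
17. P0: store L2 := 68  bus=[BusRdX]  L2: P0=M P1=I P2=I P3=I  mem[L2]=90
18. P3: load  L3  bus=[-]  L3: P0=I P1=I P2=I P3=M  mem[L3]=89
19. P1: store L3 := 12  bus=[BusRdX,Flush]  L3: P0=I P1=M P2=I P3=I  mem[L3]=10
20. P1: store L4 := 32  bus=[BusRdX,Flush]  L4: P0=I P1=M P2=I P3=I  mem[L4]=32
21. P0: load  L0  bus=[-]  L0: P0=S P1=I P2=S P3=I  mem[L0]=86
22. P0: load  L2  bus=[-]  L2: P0=M P1=I P2=I P3=I  mem[L2]=90
23. P1: load  L0  bus=[BusRd]  L0: P0=S P1=S P2=S P3=I  mem[L0]=86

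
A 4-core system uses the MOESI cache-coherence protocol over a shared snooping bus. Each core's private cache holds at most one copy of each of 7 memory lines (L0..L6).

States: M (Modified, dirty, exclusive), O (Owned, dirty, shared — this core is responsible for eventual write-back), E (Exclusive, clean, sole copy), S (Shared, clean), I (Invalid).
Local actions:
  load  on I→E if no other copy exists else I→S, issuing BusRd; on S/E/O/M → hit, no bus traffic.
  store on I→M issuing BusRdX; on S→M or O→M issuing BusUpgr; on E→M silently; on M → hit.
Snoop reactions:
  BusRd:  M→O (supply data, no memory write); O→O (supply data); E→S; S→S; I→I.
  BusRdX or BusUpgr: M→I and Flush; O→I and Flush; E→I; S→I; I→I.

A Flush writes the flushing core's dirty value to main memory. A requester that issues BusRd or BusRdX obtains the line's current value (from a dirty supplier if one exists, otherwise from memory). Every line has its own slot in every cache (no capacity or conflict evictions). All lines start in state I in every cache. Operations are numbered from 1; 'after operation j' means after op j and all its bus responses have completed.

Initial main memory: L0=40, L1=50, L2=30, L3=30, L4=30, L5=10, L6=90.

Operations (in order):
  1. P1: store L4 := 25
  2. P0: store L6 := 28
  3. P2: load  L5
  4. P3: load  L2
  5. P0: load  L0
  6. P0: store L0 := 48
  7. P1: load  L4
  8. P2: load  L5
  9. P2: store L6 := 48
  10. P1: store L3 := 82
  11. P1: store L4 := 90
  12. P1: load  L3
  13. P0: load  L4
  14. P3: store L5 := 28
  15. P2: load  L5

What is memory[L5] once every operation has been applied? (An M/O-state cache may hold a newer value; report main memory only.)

memory[L5] = 10

  op1 P1: store L4 := 25 → I/M/I/I on L4; bus BusRdX; mem=30
  op2 P0: store L6 := 28 → M/I/I/I on L6; bus BusRdX; mem=90
  op3 P2: load  L5 → I/I/E/I on L5; bus BusRd; mem=10
  op4 P3: load  L2 → I/I/I/E on L2; bus BusRd; mem=30
  op5 P0: load  L0 → E/I/I/I on L0; bus BusRd; mem=40
  op6 P0: store L0 := 48 → M/I/I/I on L0; bus (none); mem=40
  op7 P1: load  L4 → I/M/I/I on L4; bus (none); mem=30
  op8 P2: load  L5 → I/I/E/I on L5; bus (none); mem=10
  op9 P2: store L6 := 48 → I/I/M/I on L6; bus BusRdX Flush; mem=28
  op10 P1: store L3 := 82 → I/M/I/I on L3; bus BusRdX; mem=30
  op11 P1: store L4 := 90 → I/M/I/I on L4; bus (none); mem=30
  op12 P1: load  L3 → I/M/I/I on L3; bus (none); mem=30
  op13 P0: load  L4 → S/O/I/I on L4; bus BusRd; mem=30
  op14 P3: store L5 := 28 → I/I/I/M on L5; bus BusRdX; mem=10
  op15 P2: load  L5 → I/I/S/O on L5; bus BusRd; mem=10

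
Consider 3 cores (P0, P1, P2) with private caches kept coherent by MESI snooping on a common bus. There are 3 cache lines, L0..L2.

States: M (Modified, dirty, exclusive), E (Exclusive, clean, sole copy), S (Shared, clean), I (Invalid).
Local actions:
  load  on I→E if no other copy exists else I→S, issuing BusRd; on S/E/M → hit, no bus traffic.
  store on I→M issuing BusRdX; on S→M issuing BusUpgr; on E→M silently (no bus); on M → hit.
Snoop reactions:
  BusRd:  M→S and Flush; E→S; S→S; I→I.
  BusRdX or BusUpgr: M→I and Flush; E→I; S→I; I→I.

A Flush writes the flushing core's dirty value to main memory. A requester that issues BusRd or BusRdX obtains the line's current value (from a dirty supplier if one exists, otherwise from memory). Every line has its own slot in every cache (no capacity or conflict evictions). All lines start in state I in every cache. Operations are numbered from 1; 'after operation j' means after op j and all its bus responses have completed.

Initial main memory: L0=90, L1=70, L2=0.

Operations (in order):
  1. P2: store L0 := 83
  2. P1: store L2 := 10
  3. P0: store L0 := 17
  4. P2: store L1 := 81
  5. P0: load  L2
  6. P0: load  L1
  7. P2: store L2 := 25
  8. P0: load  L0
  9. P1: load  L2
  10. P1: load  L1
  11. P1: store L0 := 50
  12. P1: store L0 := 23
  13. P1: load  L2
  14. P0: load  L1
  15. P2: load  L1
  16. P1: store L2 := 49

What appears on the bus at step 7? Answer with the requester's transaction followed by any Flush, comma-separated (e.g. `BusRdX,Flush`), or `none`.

bus = BusRdX

1. P2: store L0 := 83  bus=[BusRdX]  L0: P0=I P1=I P2=M  mem[L0]=90
2. P1: store L2 := 10  bus=[BusRdX]  L2: P0=I P1=M P2=I  mem[L2]=0
3. P0: store L0 := 17  bus=[BusRdX,Flush]  L0: P0=M P1=I P2=I  mem[L0]=83
4. P2: store L1 := 81  bus=[BusRdX]  L1: P0=I P1=I P2=M  mem[L1]=70
5. P0: load  L2  bus=[BusRd,Flush]  L2: P0=S P1=S P2=I  mem[L2]=10
6. P0: load  L1  bus=[BusRd,Flush]  L1: P0=S P1=I P2=S  mem[L1]=81
7. P2: store L2 := 25  bus=[BusRdX]  L2: P0=I P1=I P2=M  mem[L2]=10
8. P0: load  L0  bus=[-]  L0: P0=M P1=I P2=I  mem[L0]=83
9. P1: load  L2  bus=[BusRd,Flush]  L2: P0=I P1=S P2=S  mem[L2]=25
10. P1: load  L1  bus=[BusRd]  L1: P0=S P1=S P2=S  mem[L1]=81
11. P1: store L0 := 50  bus=[BusRdX,Flush]  L0: P0=I P1=M P2=I  mem[L0]=17
12. P1: store L0 := 23  bus=[-]  L0: P0=I P1=M P2=I  mem[L0]=17
13. P1: load  L2  bus=[-]  L2: P0=I P1=S P2=S  mem[L2]=25
14. P0: load  L1  bus=[-]  L1: P0=S P1=S P2=S  mem[L1]=81
15. P2: load  L1  bus=[-]  L1: P0=S P1=S P2=S  mem[L1]=81
16. P1: store L2 := 49  bus=[BusUpgr]  L2: P0=I P1=M P2=I  mem[L2]=25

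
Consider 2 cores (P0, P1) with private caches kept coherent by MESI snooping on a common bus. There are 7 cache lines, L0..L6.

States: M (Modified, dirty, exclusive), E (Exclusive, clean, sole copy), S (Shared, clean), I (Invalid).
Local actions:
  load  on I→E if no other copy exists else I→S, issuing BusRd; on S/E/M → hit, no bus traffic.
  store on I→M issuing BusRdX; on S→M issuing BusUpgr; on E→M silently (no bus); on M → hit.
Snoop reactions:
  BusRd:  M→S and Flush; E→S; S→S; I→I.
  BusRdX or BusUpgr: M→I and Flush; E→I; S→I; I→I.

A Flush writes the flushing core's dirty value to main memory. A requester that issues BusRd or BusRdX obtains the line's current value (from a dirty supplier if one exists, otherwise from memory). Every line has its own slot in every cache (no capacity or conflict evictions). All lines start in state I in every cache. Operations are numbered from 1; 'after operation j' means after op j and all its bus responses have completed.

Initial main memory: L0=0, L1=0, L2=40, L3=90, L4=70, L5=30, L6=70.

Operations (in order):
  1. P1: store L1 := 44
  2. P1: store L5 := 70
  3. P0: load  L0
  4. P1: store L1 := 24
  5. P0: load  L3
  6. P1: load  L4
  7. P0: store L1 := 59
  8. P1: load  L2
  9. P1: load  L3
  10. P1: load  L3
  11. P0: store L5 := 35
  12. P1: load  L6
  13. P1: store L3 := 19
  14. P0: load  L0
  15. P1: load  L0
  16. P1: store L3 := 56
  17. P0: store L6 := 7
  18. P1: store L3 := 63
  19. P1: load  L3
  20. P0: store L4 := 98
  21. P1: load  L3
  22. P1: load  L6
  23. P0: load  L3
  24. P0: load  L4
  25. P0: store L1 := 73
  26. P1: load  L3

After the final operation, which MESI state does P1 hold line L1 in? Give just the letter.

state = I

[1] P1: store L1 := 44 | P0:I, P1:M(44) | bus: BusRdX
[2] P1: store L5 := 70 | P0:I, P1:M(70) | bus: BusRdX
[3] P0: load  L0 | P0:E(0), P1:I | bus: BusRd
[4] P1: store L1 := 24 | P0:I, P1:M(24) | bus: none
[5] P0: load  L3 | P0:E(90), P1:I | bus: BusRd
[6] P1: load  L4 | P0:I, P1:E(70) | bus: BusRd
[7] P0: store L1 := 59 | P0:M(59), P1:I | bus: BusRdX,Flush
[8] P1: load  L2 | P0:I, P1:E(40) | bus: BusRd
[9] P1: load  L3 | P0:S(90), P1:S(90) | bus: BusRd
[10] P1: load  L3 | P0:S(90), P1:S(90) | bus: none
[11] P0: store L5 := 35 | P0:M(35), P1:I | bus: BusRdX,Flush
[12] P1: load  L6 | P0:I, P1:E(70) | bus: BusRd
[13] P1: store L3 := 19 | P0:I, P1:M(19) | bus: BusUpgr
[14] P0: load  L0 | P0:E(0), P1:I | bus: none
[15] P1: load  L0 | P0:S(0), P1:S(0) | bus: BusRd
[16] P1: store L3 := 56 | P0:I, P1:M(56) | bus: none
[17] P0: store L6 := 7 | P0:M(7), P1:I | bus: BusRdX
[18] P1: store L3 := 63 | P0:I, P1:M(63) | bus: none
[19] P1: load  L3 | P0:I, P1:M(63) | bus: none
[20] P0: store L4 := 98 | P0:M(98), P1:I | bus: BusRdX
[21] P1: load  L3 | P0:I, P1:M(63) | bus: none
[22] P1: load  L6 | P0:S(7), P1:S(7) | bus: BusRd,Flush
[23] P0: load  L3 | P0:S(63), P1:S(63) | bus: BusRd,Flush
[24] P0: load  L4 | P0:M(98), P1:I | bus: none
[25] P0: store L1 := 73 | P0:M(73), P1:I | bus: none
[26] P1: load  L3 | P0:S(63), P1:S(63) | bus: none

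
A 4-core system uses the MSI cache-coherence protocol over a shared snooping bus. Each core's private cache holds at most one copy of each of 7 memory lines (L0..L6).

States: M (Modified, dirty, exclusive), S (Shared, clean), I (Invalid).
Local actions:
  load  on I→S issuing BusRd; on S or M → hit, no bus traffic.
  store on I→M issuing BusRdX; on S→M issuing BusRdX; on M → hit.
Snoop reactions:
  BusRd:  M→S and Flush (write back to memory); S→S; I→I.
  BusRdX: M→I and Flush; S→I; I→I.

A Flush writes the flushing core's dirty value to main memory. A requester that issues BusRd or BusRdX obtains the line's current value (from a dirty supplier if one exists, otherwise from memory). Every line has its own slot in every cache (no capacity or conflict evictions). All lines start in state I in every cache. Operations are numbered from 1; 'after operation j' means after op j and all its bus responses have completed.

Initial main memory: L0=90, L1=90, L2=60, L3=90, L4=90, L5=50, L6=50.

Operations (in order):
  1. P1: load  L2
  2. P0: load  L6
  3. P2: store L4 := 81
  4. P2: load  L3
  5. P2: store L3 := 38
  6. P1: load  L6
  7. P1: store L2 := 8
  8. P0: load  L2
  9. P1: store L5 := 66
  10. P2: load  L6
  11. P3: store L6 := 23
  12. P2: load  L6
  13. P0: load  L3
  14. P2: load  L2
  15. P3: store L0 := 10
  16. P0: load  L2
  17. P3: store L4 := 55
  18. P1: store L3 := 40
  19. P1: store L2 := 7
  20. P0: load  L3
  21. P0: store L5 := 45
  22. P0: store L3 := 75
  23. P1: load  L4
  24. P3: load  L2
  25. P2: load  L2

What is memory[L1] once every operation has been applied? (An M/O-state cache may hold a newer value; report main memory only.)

memory[L1] = 90

[1] P1: load  L2 | P0:I, P1:S(60), P2:I, P3:I | bus: BusRd
[2] P0: load  L6 | P0:S(50), P1:I, P2:I, P3:I | bus: BusRd
[3] P2: store L4 := 81 | P0:I, P1:I, P2:M(81), P3:I | bus: BusRdX
[4] P2: load  L3 | P0:I, P1:I, P2:S(90), P3:I | bus: BusRd
[5] P2: store L3 := 38 | P0:I, P1:I, P2:M(38), P3:I | bus: BusRdX
[6] P1: load  L6 | P0:S(50), P1:S(50), P2:I, P3:I | bus: BusRd
[7] P1: store L2 := 8 | P0:I, P1:M(8), P2:I, P3:I | bus: BusRdX
[8] P0: load  L2 | P0:S(8), P1:S(8), P2:I, P3:I | bus: BusRd,Flush
[9] P1: store L5 := 66 | P0:I, P1:M(66), P2:I, P3:I | bus: BusRdX
[10] P2: load  L6 | P0:S(50), P1:S(50), P2:S(50), P3:I | bus: BusRd
[11] P3: store L6 := 23 | P0:I, P1:I, P2:I, P3:M(23) | bus: BusRdX
[12] P2: load  L6 | P0:I, P1:I, P2:S(23), P3:S(23) | bus: BusRd,Flush
[13] P0: load  L3 | P0:S(38), P1:I, P2:S(38), P3:I | bus: BusRd,Flush
[14] P2: load  L2 | P0:S(8), P1:S(8), P2:S(8), P3:I | bus: BusRd
[15] P3: store L0 := 10 | P0:I, P1:I, P2:I, P3:M(10) | bus: BusRdX
[16] P0: load  L2 | P0:S(8), P1:S(8), P2:S(8), P3:I | bus: none
[17] P3: store L4 := 55 | P0:I, P1:I, P2:I, P3:M(55) | bus: BusRdX,Flush
[18] P1: store L3 := 40 | P0:I, P1:M(40), P2:I, P3:I | bus: BusRdX
[19] P1: store L2 := 7 | P0:I, P1:M(7), P2:I, P3:I | bus: BusRdX
[20] P0: load  L3 | P0:S(40), P1:S(40), P2:I, P3:I | bus: BusRd,Flush
[21] P0: store L5 := 45 | P0:M(45), P1:I, P2:I, P3:I | bus: BusRdX,Flush
[22] P0: store L3 := 75 | P0:M(75), P1:I, P2:I, P3:I | bus: BusRdX
[23] P1: load  L4 | P0:I, P1:S(55), P2:I, P3:S(55) | bus: BusRd,Flush
[24] P3: load  L2 | P0:I, P1:S(7), P2:I, P3:S(7) | bus: BusRd,Flush
[25] P2: load  L2 | P0:I, P1:S(7), P2:S(7), P3:S(7) | bus: BusRd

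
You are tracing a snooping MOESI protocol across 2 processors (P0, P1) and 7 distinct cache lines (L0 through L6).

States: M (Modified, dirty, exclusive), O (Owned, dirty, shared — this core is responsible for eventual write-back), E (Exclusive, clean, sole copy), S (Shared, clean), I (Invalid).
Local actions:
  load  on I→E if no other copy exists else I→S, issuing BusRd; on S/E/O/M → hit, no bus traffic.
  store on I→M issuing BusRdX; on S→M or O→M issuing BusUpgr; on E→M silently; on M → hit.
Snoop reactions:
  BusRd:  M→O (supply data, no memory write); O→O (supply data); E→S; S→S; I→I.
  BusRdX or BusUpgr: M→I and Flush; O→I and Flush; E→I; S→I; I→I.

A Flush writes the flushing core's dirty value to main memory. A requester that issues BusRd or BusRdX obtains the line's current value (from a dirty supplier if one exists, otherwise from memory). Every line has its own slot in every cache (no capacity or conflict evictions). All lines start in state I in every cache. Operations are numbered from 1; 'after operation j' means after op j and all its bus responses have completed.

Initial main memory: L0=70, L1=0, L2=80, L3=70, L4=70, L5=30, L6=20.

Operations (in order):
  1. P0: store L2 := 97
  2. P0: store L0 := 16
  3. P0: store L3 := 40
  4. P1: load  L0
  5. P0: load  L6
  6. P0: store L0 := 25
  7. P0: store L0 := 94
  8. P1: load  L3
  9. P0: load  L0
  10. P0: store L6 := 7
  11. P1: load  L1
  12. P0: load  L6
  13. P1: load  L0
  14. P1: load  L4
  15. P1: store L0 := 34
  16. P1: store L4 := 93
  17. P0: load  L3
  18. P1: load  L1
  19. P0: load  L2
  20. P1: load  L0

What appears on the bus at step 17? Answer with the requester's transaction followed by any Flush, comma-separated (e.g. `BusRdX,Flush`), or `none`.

  op1 P0: store L2 := 97 → M/I on L2; bus BusRdX; mem=80
  op2 P0: store L0 := 16 → M/I on L0; bus BusRdX; mem=70
  op3 P0: store L3 := 40 → M/I on L3; bus BusRdX; mem=70
  op4 P1: load  L0 → O/S on L0; bus BusRd; mem=70
  op5 P0: load  L6 → E/I on L6; bus BusRd; mem=20
  op6 P0: store L0 := 25 → M/I on L0; bus BusUpgr; mem=70
  op7 P0: store L0 := 94 → M/I on L0; bus (none); mem=70
  op8 P1: load  L3 → O/S on L3; bus BusRd; mem=70
  op9 P0: load  L0 → M/I on L0; bus (none); mem=70
  op10 P0: store L6 := 7 → M/I on L6; bus (none); mem=20
  op11 P1: load  L1 → I/E on L1; bus BusRd; mem=0
  op12 P0: load  L6 → M/I on L6; bus (none); mem=20
  op13 P1: load  L0 → O/S on L0; bus BusRd; mem=70
  op14 P1: load  L4 → I/E on L4; bus BusRd; mem=70
  op15 P1: store L0 := 34 → I/M on L0; bus BusUpgr Flush; mem=94
  op16 P1: store L4 := 93 → I/M on L4; bus (none); mem=70
  op17 P0: load  L3 → O/S on L3; bus (none); mem=70
  op18 P1: load  L1 → I/E on L1; bus (none); mem=0
  op19 P0: load  L2 → M/I on L2; bus (none); mem=80
  op20 P1: load  L0 → I/M on L0; bus (none); mem=94

bus = none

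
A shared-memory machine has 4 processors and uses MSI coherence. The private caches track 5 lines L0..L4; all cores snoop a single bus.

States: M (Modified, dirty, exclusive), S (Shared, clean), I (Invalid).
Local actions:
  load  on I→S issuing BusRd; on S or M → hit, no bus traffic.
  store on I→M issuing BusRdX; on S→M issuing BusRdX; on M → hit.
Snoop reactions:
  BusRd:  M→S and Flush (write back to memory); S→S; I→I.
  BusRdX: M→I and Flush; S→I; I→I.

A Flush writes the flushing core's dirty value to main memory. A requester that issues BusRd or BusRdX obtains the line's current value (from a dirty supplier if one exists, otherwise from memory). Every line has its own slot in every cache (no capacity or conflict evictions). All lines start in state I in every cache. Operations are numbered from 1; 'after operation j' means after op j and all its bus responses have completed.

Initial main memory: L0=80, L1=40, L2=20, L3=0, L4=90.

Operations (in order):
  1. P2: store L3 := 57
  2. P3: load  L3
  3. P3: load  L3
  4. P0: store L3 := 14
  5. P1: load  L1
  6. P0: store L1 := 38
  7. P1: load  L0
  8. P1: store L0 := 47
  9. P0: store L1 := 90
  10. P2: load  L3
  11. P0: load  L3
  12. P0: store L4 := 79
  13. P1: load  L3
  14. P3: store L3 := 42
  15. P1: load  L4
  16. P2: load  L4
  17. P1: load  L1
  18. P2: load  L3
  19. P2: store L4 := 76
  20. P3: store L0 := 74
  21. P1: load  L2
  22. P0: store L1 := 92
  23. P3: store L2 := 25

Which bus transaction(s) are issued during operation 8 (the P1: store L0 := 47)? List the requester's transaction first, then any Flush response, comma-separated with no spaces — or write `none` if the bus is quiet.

[1] P2: store L3 := 57 | P0:I, P1:I, P2:M(57), P3:I | bus: BusRdX
[2] P3: load  L3 | P0:I, P1:I, P2:S(57), P3:S(57) | bus: BusRd,Flush
[3] P3: load  L3 | P0:I, P1:I, P2:S(57), P3:S(57) | bus: none
[4] P0: store L3 := 14 | P0:M(14), P1:I, P2:I, P3:I | bus: BusRdX
[5] P1: load  L1 | P0:I, P1:S(40), P2:I, P3:I | bus: BusRd
[6] P0: store L1 := 38 | P0:M(38), P1:I, P2:I, P3:I | bus: BusRdX
[7] P1: load  L0 | P0:I, P1:S(80), P2:I, P3:I | bus: BusRd
[8] P1: store L0 := 47 | P0:I, P1:M(47), P2:I, P3:I | bus: BusRdX
[9] P0: store L1 := 90 | P0:M(90), P1:I, P2:I, P3:I | bus: none
[10] P2: load  L3 | P0:S(14), P1:I, P2:S(14), P3:I | bus: BusRd,Flush
[11] P0: load  L3 | P0:S(14), P1:I, P2:S(14), P3:I | bus: none
[12] P0: store L4 := 79 | P0:M(79), P1:I, P2:I, P3:I | bus: BusRdX
[13] P1: load  L3 | P0:S(14), P1:S(14), P2:S(14), P3:I | bus: BusRd
[14] P3: store L3 := 42 | P0:I, P1:I, P2:I, P3:M(42) | bus: BusRdX
[15] P1: load  L4 | P0:S(79), P1:S(79), P2:I, P3:I | bus: BusRd,Flush
[16] P2: load  L4 | P0:S(79), P1:S(79), P2:S(79), P3:I | bus: BusRd
[17] P1: load  L1 | P0:S(90), P1:S(90), P2:I, P3:I | bus: BusRd,Flush
[18] P2: load  L3 | P0:I, P1:I, P2:S(42), P3:S(42) | bus: BusRd,Flush
[19] P2: store L4 := 76 | P0:I, P1:I, P2:M(76), P3:I | bus: BusRdX
[20] P3: store L0 := 74 | P0:I, P1:I, P2:I, P3:M(74) | bus: BusRdX,Flush
[21] P1: load  L2 | P0:I, P1:S(20), P2:I, P3:I | bus: BusRd
[22] P0: store L1 := 92 | P0:M(92), P1:I, P2:I, P3:I | bus: BusRdX
[23] P3: store L2 := 25 | P0:I, P1:I, P2:I, P3:M(25) | bus: BusRdX

bus = BusRdX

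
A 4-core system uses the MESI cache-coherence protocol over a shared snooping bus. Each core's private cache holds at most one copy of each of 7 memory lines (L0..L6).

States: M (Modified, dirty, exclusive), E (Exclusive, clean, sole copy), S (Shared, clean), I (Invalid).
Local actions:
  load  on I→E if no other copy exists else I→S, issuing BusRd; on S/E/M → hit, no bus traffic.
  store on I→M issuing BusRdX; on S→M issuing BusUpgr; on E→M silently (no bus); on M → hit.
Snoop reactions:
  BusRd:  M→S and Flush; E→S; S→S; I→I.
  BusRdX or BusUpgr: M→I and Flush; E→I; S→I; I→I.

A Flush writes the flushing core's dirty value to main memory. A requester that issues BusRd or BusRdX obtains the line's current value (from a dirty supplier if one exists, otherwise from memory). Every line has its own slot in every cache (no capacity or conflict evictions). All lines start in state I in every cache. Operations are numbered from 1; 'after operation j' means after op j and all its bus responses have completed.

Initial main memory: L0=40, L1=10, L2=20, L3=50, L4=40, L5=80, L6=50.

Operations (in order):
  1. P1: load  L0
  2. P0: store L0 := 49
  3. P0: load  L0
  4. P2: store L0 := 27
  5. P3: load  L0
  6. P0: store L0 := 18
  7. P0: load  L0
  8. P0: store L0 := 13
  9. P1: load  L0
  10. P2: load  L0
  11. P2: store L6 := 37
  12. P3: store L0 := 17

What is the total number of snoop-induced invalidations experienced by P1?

invalidations = 2

[1] P1: load  L0 | P0:I, P1:E(40), P2:I, P3:I | bus: BusRd
[2] P0: store L0 := 49 | P0:M(49), P1:I, P2:I, P3:I | bus: BusRdX
[3] P0: load  L0 | P0:M(49), P1:I, P2:I, P3:I | bus: none
[4] P2: store L0 := 27 | P0:I, P1:I, P2:M(27), P3:I | bus: BusRdX,Flush
[5] P3: load  L0 | P0:I, P1:I, P2:S(27), P3:S(27) | bus: BusRd,Flush
[6] P0: store L0 := 18 | P0:M(18), P1:I, P2:I, P3:I | bus: BusRdX
[7] P0: load  L0 | P0:M(18), P1:I, P2:I, P3:I | bus: none
[8] P0: store L0 := 13 | P0:M(13), P1:I, P2:I, P3:I | bus: none
[9] P1: load  L0 | P0:S(13), P1:S(13), P2:I, P3:I | bus: BusRd,Flush
[10] P2: load  L0 | P0:S(13), P1:S(13), P2:S(13), P3:I | bus: BusRd
[11] P2: store L6 := 37 | P0:I, P1:I, P2:M(37), P3:I | bus: BusRdX
[12] P3: store L0 := 17 | P0:I, P1:I, P2:I, P3:M(17) | bus: BusRdX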